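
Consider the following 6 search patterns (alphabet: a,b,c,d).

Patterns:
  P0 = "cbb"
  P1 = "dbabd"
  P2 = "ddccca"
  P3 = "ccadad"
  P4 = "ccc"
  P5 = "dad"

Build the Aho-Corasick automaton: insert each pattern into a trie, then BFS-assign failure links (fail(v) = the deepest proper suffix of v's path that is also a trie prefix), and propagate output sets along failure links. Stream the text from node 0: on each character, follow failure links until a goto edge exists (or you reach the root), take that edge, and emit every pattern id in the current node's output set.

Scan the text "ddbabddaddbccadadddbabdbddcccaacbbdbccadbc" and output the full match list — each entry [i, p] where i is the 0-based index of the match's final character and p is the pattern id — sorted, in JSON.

Construct AC machine:
Trie (insert patterns):
  n0 'ε': c→1 d→4
  n1 'c': b→2 c→14
  n2 'cb': b→3
  n3 'cbb': ·  [P0 ends]
  n4 'd': a→20 b→5 d→9
  n5 'db': a→6
  n6 'dba': b→7
  n7 'dbab': d→8
  n8 'dbabd': ·  [P1 ends]
  n9 'dd': c→10
  n10 'ddc': c→11
  n11 'ddcc': c→12
  n12 'ddccc': a→13
  n13 'ddccca': ·  [P2 ends]
  n14 'cc': a→15 c→19
  n15 'cca': d→16
  n16 'ccad': a→17
  n17 'ccada': d→18
  n18 'ccadad': ·  [P3 ends]
  n19 'ccc': ·  [P4 ends]
  n20 'da': d→21
  n21 'dad': ·  [P5 ends]

Failure links (BFS by depth):
  n1('c'): parent n0 fail=0; on 'c' 0 → fail=0;  out ∅∪∅=∅
  n4('d'): parent n0 fail=0; on 'd' 0 → fail=0;  out ∅∪∅=∅
  n2('cb'): parent n1 fail=0; on 'b' 0 → fail=0;  out ∅∪∅=∅
  n5('db'): parent n4 fail=0; on 'b' 0 → fail=0;  out ∅∪∅=∅
  n9('dd'): parent n4 fail=0; on 'd' 0 → fail=4;  out ∅∪∅=∅
  n14('cc'): parent n1 fail=0; on 'c' 0 → fail=1;  out ∅∪∅=∅
  n20('da'): parent n4 fail=0; on 'a' 0 → fail=0;  out ∅∪∅=∅
  n3('cbb'): parent n2 fail=0; on 'b' 0 → fail=0;  out {0}∪∅={0}
  n6('dba'): parent n5 fail=0; on 'a' 0 → fail=0;  out ∅∪∅=∅
  n10('ddc'): parent n9 fail=4; on 'c' 4→0 → fail=1;  out ∅∪∅=∅
  n15('cca'): parent n14 fail=1; on 'a' 1→0 → fail=0;  out ∅∪∅=∅
  n19('ccc'): parent n14 fail=1; on 'c' 1 → fail=14;  out {4}∪∅={4}
  n21('dad'): parent n20 fail=0; on 'd' 0 → fail=4;  out {5}∪∅={5}
  n7('dbab'): parent n6 fail=0; on 'b' 0 → fail=0;  out ∅∪∅=∅
  n11('ddcc'): parent n10 fail=1; on 'c' 1 → fail=14;  out ∅∪∅=∅
  n16('ccad'): parent n15 fail=0; on 'd' 0 → fail=4;  out ∅∪∅=∅
  n8('dbabd'): parent n7 fail=0; on 'd' 0 → fail=4;  out {1}∪∅={1}
  n12('ddccc'): parent n11 fail=14; on 'c' 14 → fail=19;  out ∅∪{4}={4}
  n17('ccada'): parent n16 fail=4; on 'a' 4 → fail=20;  out ∅∪∅=∅
  n13('ddccca'): parent n12 fail=19; on 'a' 19→14 → fail=15;  out {2}∪∅={2}
  n18('ccadad'): parent n17 fail=20; on 'd' 20 → fail=21;  out {3}∪{5}={3,5}

Run:
pos 0 'd': at 4
pos 1 'd': at 9
pos 2 'b': at 5 ·f
pos 3 'a': at 6
pos 4 'b': at 7
pos 5 'd': at 8  emit P1@[1:5]
pos 6 'd': at 9 ·f
pos 7 'a': at 20 ·f
pos 8 'd': at 21  emit P5@[6:8]
pos 9 'd': at 9 ·f
pos 10 'b': at 5 ·f
pos 11 'c': at 1 ·f
pos 12 'c': at 14
pos 13 'a': at 15
pos 14 'd': at 16
pos 15 'a': at 17
pos 16 'd': at 18  emit P3@[11:16],P5@[14:16]
pos 17 'd': at 9 ·f
pos 18 'd': at 9 ·f
pos 19 'b': at 5 ·f
pos 20 'a': at 6
pos 21 'b': at 7
pos 22 'd': at 8  emit P1@[18:22]
pos 23 'b': at 5 ·f
pos 24 'd': at 4 ·f
pos 25 'd': at 9
pos 26 'c': at 10
pos 27 'c': at 11
pos 28 'c': at 12  emit P4@[26:28]
pos 29 'a': at 13  emit P2@[24:29]
pos 30 'a': at 0 ·f
pos 31 'c': at 1
pos 32 'b': at 2
pos 33 'b': at 3  emit P0@[31:33]
pos 34 'd': at 4 ·f
pos 35 'b': at 5
pos 36 'c': at 1 ·f
pos 37 'c': at 14
pos 38 'a': at 15
pos 39 'd': at 16
pos 40 'b': at 5 ·f
pos 41 'c': at 1 ·f

Result: [[5,1],[8,5],[16,3],[16,5],[22,1],[28,4],[29,2],[33,0]]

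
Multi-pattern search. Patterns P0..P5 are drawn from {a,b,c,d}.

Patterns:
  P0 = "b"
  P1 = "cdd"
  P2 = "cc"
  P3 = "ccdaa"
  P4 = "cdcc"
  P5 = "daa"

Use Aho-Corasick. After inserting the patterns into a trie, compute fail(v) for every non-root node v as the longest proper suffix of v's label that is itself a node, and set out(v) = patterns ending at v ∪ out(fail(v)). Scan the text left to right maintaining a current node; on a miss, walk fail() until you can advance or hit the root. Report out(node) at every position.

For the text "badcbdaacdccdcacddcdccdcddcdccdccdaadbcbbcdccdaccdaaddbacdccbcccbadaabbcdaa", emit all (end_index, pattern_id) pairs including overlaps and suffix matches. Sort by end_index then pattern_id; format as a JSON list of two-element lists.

Build:
Trie (insert patterns):
  0='ε' goto b→1 c→2 d→11
  1='b' goto ·  [P0 ends]
  2='c' goto c→5 d→3
  3='cd' goto c→9 d→4
  4='cdd' goto ·  [P1 ends]
  5='cc' goto d→6  [P2 ends]
  6='ccd' goto a→7
  7='ccda' goto a→8
  8='ccdaa' goto ·  [P3 ends]
  9='cdc' goto c→10
  10='cdcc' goto ·  [P4 ends]
  11='d' goto a→12
  12='da' goto a→13
  13='daa' goto ·  [P5 ends]

BFS fail/out derivation:
  n1('b'): parent n0 fail=0; on 'b' 0 → fail=0;  out {0}∪∅={0}
  n2('c'): parent n0 fail=0; on 'c' 0 → fail=0;  out ∅∪∅=∅
  n11('d'): parent n0 fail=0; on 'd' 0 → fail=0;  out ∅∪∅=∅
  n3('cd'): parent n2 fail=0; on 'd' 0 → fail=11;  out ∅∪∅=∅
  n5('cc'): parent n2 fail=0; on 'c' 0 → fail=2;  out {2}∪∅={2}
  n12('da'): parent n11 fail=0; on 'a' 0 → fail=0;  out ∅∪∅=∅
  n4('cdd'): parent n3 fail=11; on 'd' 11→0 → fail=11;  out {1}∪∅={1}
  n6('ccd'): parent n5 fail=2; on 'd' 2 → fail=3;  out ∅∪∅=∅
  n9('cdc'): parent n3 fail=11; on 'c' 11→0 → fail=2;  out ∅∪∅=∅
  n13('daa'): parent n12 fail=0; on 'a' 0 → fail=0;  out {5}∪∅={5}
  n7('ccda'): parent n6 fail=3; on 'a' 3→11 → fail=12;  out ∅∪∅=∅
  n10('cdcc'): parent n9 fail=2; on 'c' 2 → fail=5;  out {4}∪{2}={2,4}
  n8('ccdaa'): parent n7 fail=12; on 'a' 12 → fail=13;  out {3}∪{5}={3,5}

Scan:
pos 0 'b': at 1  ** P0@[0:0]
pos 1 'a': at 0 (via fail)
pos 2 'd': at 11
pos 3 'c': at 2 (via fail)
pos 4 'b': at 1 (via fail)  ** P0@[4:4]
pos 5 'd': at 11 (via fail)
pos 6 'a': at 12
pos 7 'a': at 13  ** P5@[5:7]
pos 8 'c': at 2 (via fail)
pos 9 'd': at 3
pos 10 'c': at 9
pos 11 'c': at 10  ** P2@[10:11],P4@[8:11]
pos 12 'd': at 6 (via fail)
pos 13 'c': at 9 (via fail)
pos 14 'a': at 0 (via fail)
pos 15 'c': at 2
pos 16 'd': at 3
pos 17 'd': at 4  ** P1@[15:17]
pos 18 'c': at 2 (via fail)
pos 19 'd': at 3
pos 20 'c': at 9
pos 21 'c': at 10  ** P2@[20:21],P4@[18:21]
pos 22 'd': at 6 (via fail)
pos 23 'c': at 9 (via fail)
pos 24 'd': at 3 (via fail)
pos 25 'd': at 4  ** P1@[23:25]
pos 26 'c': at 2 (via fail)
pos 27 'd': at 3
pos 28 'c': at 9
pos 29 'c': at 10  ** P2@[28:29],P4@[26:29]
pos 30 'd': at 6 (via fail)
pos 31 'c': at 9 (via fail)
pos 32 'c': at 10  ** P2@[31:32],P4@[29:32]
pos 33 'd': at 6 (via fail)
pos 34 'a': at 7
pos 35 'a': at 8  ** P3@[31:35],P5@[33:35]
pos 36 'd': at 11 (via fail)
pos 37 'b': at 1 (via fail)  ** P0@[37:37]
pos 38 'c': at 2 (via fail)
pos 39 'b': at 1 (via fail)  ** P0@[39:39]
pos 40 'b': at 1 (via fail)  ** P0@[40:40]
pos 41 'c': at 2 (via fail)
pos 42 'd': at 3
pos 43 'c': at 9
pos 44 'c': at 10  ** P2@[43:44],P4@[41:44]
pos 45 'd': at 6 (via fail)
pos 46 'a': at 7
pos 47 'c': at 2 (via fail)
pos 48 'c': at 5  ** P2@[47:48]
pos 49 'd': at 6
pos 50 'a': at 7
pos 51 'a': at 8  ** P3@[47:51],P5@[49:51]
pos 52 'd': at 11 (via fail)
pos 53 'd': at 11 (via fail)
pos 54 'b': at 1 (via fail)  ** P0@[54:54]
pos 55 'a': at 0 (via fail)
pos 56 'c': at 2
pos 57 'd': at 3
pos 58 'c': at 9
pos 59 'c': at 10  ** P2@[58:59],P4@[56:59]
pos 60 'b': at 1 (via fail)  ** P0@[60:60]
pos 61 'c': at 2 (via fail)
pos 62 'c': at 5  ** P2@[61:62]
pos 63 'c': at 5 (via fail)  ** P2@[62:63]
pos 64 'b': at 1 (via fail)  ** P0@[64:64]
pos 65 'a': at 0 (via fail)
pos 66 'd': at 11
pos 67 'a': at 12
pos 68 'a': at 13  ** P5@[66:68]
pos 69 'b': at 1 (via fail)  ** P0@[69:69]
pos 70 'b': at 1 (via fail)  ** P0@[70:70]
pos 71 'c': at 2 (via fail)
pos 72 'd': at 3
pos 73 'a': at 12 (via fail)
pos 74 'a': at 13  ** P5@[72:74]

Matches: [[0,0],[4,0],[7,5],[11,2],[11,4],[17,1],[21,2],[21,4],[25,1],[29,2],[29,4],[32,2],[32,4],[35,3],[35,5],[37,0],[39,0],[40,0],[44,2],[44,4],[48,2],[51,3],[51,5],[54,0],[59,2],[59,4],[60,0],[62,2],[63,2],[64,0],[68,5],[69,0],[70,0],[74,5]]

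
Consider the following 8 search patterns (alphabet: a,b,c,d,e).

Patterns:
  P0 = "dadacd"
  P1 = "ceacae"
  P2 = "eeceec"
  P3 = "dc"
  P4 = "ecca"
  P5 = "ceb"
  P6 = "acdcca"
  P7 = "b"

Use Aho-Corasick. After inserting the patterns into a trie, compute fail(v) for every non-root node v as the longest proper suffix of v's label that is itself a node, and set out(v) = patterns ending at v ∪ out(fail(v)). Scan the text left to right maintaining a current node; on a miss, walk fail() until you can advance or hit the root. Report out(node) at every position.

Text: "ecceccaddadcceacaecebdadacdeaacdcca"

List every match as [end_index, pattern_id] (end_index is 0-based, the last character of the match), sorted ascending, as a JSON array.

Build automaton:
Trie (insert patterns):
  n0 'ε': a→24 b→30 c→7 d→1 e→13
  n1 'd': a→2 c→19
  n2 'da': d→3
  n3 'dad': a→4
  n4 'dada': c→5
  n5 'dadac': d→6
  n6 'dadacd': ·  [P0 ends]
  n7 'c': e→8
  n8 'ce': a→9 b→23
  n9 'cea': c→10
  n10 'ceac': a→11
  n11 'ceaca': e→12
  n12 'ceacae': ·  [P1 ends]
  n13 'e': c→20 e→14
  n14 'ee': c→15
  n15 'eec': e→16
  n16 'eece': e→17
  n17 'eecee': c→18
  n18 'eeceec': ·  [P2 ends]
  n19 'dc': ·  [P3 ends]
  n20 'ec': c→21
  n21 'ecc': a→22
  n22 'ecca': ·  [P4 ends]
  n23 'ceb': ·  [P5 ends]
  n24 'a': c→25
  n25 'ac': d→26
  n26 'acd': c→27
  n27 'acdc': c→28
  n28 'acdcc': a→29
  n29 'acdcca': ·  [P6 ends]
  n30 'b': ·  [P7 ends]

BFS fail/out derivation:
  fail(1) 'd': from fail(0)=0 chase 'd': 0 ⇒ 0;  out=∅∪out(0)=∅
  fail(7) 'c': from fail(0)=0 chase 'c': 0 ⇒ 0;  out=∅∪out(0)=∅
  fail(13) 'e': from fail(0)=0 chase 'e': 0 ⇒ 0;  out=∅∪out(0)=∅
  fail(24) 'a': from fail(0)=0 chase 'a': 0 ⇒ 0;  out=∅∪out(0)=∅
  fail(30) 'b': from fail(0)=0 chase 'b': 0 ⇒ 0;  out={7}∪out(0)={7}
  fail(2) 'da': from fail(1)=0 chase 'a': 0 ⇒ 24;  out=∅∪out(24)=∅
  fail(8) 'ce': from fail(7)=0 chase 'e': 0 ⇒ 13;  out=∅∪out(13)=∅
  fail(14) 'ee': from fail(13)=0 chase 'e': 0 ⇒ 13;  out=∅∪out(13)=∅
  fail(19) 'dc': from fail(1)=0 chase 'c': 0 ⇒ 7;  out={3}∪out(7)={3}
  fail(20) 'ec': from fail(13)=0 chase 'c': 0 ⇒ 7;  out=∅∪out(7)=∅
  fail(25) 'ac': from fail(24)=0 chase 'c': 0 ⇒ 7;  out=∅∪out(7)=∅
  fail(3) 'dad': from fail(2)=24 chase 'd': 24→0 ⇒ 1;  out=∅∪out(1)=∅
  fail(9) 'cea': from fail(8)=13 chase 'a': 13→0 ⇒ 24;  out=∅∪out(24)=∅
  fail(15) 'eec': from fail(14)=13 chase 'c': 13 ⇒ 20;  out=∅∪out(20)=∅
  fail(21) 'ecc': from fail(20)=7 chase 'c': 7→0 ⇒ 7;  out=∅∪out(7)=∅
  fail(23) 'ceb': from fail(8)=13 chase 'b': 13→0 ⇒ 30;  out={5}∪out(30)={5,7}
  fail(26) 'acd': from fail(25)=7 chase 'd': 7→0 ⇒ 1;  out=∅∪out(1)=∅
  fail(4) 'dada': from fail(3)=1 chase 'a': 1 ⇒ 2;  out=∅∪out(2)=∅
  fail(10) 'ceac': from fail(9)=24 chase 'c': 24 ⇒ 25;  out=∅∪out(25)=∅
  fail(16) 'eece': from fail(15)=20 chase 'e': 20→7 ⇒ 8;  out=∅∪out(8)=∅
  fail(22) 'ecca': from fail(21)=7 chase 'a': 7→0 ⇒ 24;  out={4}∪out(24)={4}
  fail(27) 'acdc': from fail(26)=1 chase 'c': 1 ⇒ 19;  out=∅∪out(19)={3}
  fail(5) 'dadac': from fail(4)=2 chase 'c': 2→24 ⇒ 25;  out=∅∪out(25)=∅
  fail(11) 'ceaca': from fail(10)=25 chase 'a': 25→7→0 ⇒ 24;  out=∅∪out(24)=∅
  fail(17) 'eecee': from fail(16)=8 chase 'e': 8→13 ⇒ 14;  out=∅∪out(14)=∅
  fail(28) 'acdcc': from fail(27)=19 chase 'c': 19→7→0 ⇒ 7;  out=∅∪out(7)=∅
  fail(6) 'dadacd': from fail(5)=25 chase 'd': 25 ⇒ 26;  out={0}∪out(26)={0}
  fail(12) 'ceacae': from fail(11)=24 chase 'e': 24→0 ⇒ 13;  out={1}∪out(13)={1}
  fail(18) 'eeceec': from fail(17)=14 chase 'c': 14 ⇒ 15;  out={2}∪out(15)={2}
  fail(29) 'acdcca': from fail(28)=7 chase 'a': 7→0 ⇒ 24;  out={6}∪out(24)={6}

Run:
[0] read 'e'  n0⇒n13
[1] read 'c'  n13⇒n20
[2] read 'c'  n20⇒n21
[3] read 'e'  n21⇒n8 ·f
[4] read 'c'  n8⇒n20 ·f
[5] read 'c'  n20⇒n21
[6] read 'a'  n21⇒n22  emit P4@[3:6]
[7] read 'd'  n22⇒n1 ·f
[8] read 'd'  n1⇒n1 ·f
[9] read 'a'  n1⇒n2
[10] read 'd'  n2⇒n3
[11] read 'c'  n3⇒n19 ·f  emit P3@[10:11]
[12] read 'c'  n19⇒n7 ·f
[13] read 'e'  n7⇒n8
[14] read 'a'  n8⇒n9
[15] read 'c'  n9⇒n10
[16] read 'a'  n10⇒n11
[17] read 'e'  n11⇒n12  emit P1@[12:17]
[18] read 'c'  n12⇒n20 ·f
[19] read 'e'  n20⇒n8 ·f
[20] read 'b'  n8⇒n23  emit P5@[18:20],P7@[20:20]
[21] read 'd'  n23⇒n1 ·f
[22] read 'a'  n1⇒n2
[23] read 'd'  n2⇒n3
[24] read 'a'  n3⇒n4
[25] read 'c'  n4⇒n5
[26] read 'd'  n5⇒n6  emit P0@[21:26]
[27] read 'e'  n6⇒n13 ·f
[28] read 'a'  n13⇒n24 ·f
[29] read 'a'  n24⇒n24 ·f
[30] read 'c'  n24⇒n25
[31] read 'd'  n25⇒n26
[32] read 'c'  n26⇒n27  emit P3@[31:32]
[33] read 'c'  n27⇒n28
[34] read 'a'  n28⇒n29  emit P6@[29:34]

Result: [[6,4],[11,3],[17,1],[20,5],[20,7],[26,0],[32,3],[34,6]]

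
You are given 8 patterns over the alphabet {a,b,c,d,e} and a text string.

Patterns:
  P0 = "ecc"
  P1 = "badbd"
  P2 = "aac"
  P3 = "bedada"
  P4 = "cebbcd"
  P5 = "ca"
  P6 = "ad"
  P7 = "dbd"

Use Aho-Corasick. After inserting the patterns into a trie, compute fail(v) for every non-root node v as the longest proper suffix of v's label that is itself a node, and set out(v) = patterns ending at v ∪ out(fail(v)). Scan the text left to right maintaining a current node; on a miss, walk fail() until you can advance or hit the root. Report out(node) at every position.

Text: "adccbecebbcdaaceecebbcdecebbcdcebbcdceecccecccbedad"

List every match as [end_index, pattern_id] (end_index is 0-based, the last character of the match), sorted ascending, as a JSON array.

Build automaton:
Trie (insert patterns):
  0='ε' goto a→9 b→4 c→17 d→25 e→1
  1='e' goto c→2
  2='ec' goto c→3
  3='ecc' goto ·  ←P0
  4='b' goto a→5 e→12
  5='ba' goto d→6
  6='bad' goto b→7
  7='badb' goto d→8
  8='badbd' goto ·  ←P1
  9='a' goto a→10 d→24
  10='aa' goto c→11
  11='aac' goto ·  ←P2
  12='be' goto d→13
  13='bed' goto a→14
  14='beda' goto d→15
  15='bedad' goto a→16
  16='bedada' goto ·  ←P3
  17='c' goto a→23 e→18
  18='ce' goto b→19
  19='ceb' goto b→20
  20='cebb' goto c→21
  21='cebbc' goto d→22
  22='cebbcd' goto ·  ←P4
  23='ca' goto ·  ←P5
  24='ad' goto ·  ←P6
  25='d' goto b→26
  26='db' goto d→27
  27='dbd' goto ·  ←P7

BFS fail/out derivation:
  fail(1) 'e': from fail(0)=0 chase 'e': 0 ⇒ 0;  out=∅∪out(0)=∅
  fail(4) 'b': from fail(0)=0 chase 'b': 0 ⇒ 0;  out=∅∪out(0)=∅
  fail(9) 'a': from fail(0)=0 chase 'a': 0 ⇒ 0;  out=∅∪out(0)=∅
  fail(17) 'c': from fail(0)=0 chase 'c': 0 ⇒ 0;  out=∅∪out(0)=∅
  fail(25) 'd': from fail(0)=0 chase 'd': 0 ⇒ 0;  out=∅∪out(0)=∅
  fail(2) 'ec': from fail(1)=0 chase 'c': 0 ⇒ 17;  out=∅∪out(17)=∅
  fail(5) 'ba': from fail(4)=0 chase 'a': 0 ⇒ 9;  out=∅∪out(9)=∅
  fail(10) 'aa': from fail(9)=0 chase 'a': 0 ⇒ 9;  out=∅∪out(9)=∅
  fail(12) 'be': from fail(4)=0 chase 'e': 0 ⇒ 1;  out=∅∪out(1)=∅
  fail(18) 'ce': from fail(17)=0 chase 'e': 0 ⇒ 1;  out=∅∪out(1)=∅
  fail(23) 'ca': from fail(17)=0 chase 'a': 0 ⇒ 9;  out={5}∪out(9)={5}
  fail(24) 'ad': from fail(9)=0 chase 'd': 0 ⇒ 25;  out={6}∪out(25)={6}
  fail(26) 'db': from fail(25)=0 chase 'b': 0 ⇒ 4;  out=∅∪out(4)=∅
  fail(3) 'ecc': from fail(2)=17 chase 'c': 17→0 ⇒ 17;  out={0}∪out(17)={0}
  fail(6) 'bad': from fail(5)=9 chase 'd': 9 ⇒ 24;  out=∅∪out(24)={6}
  fail(11) 'aac': from fail(10)=9 chase 'c': 9→0 ⇒ 17;  out={2}∪out(17)={2}
  fail(13) 'bed': from fail(12)=1 chase 'd': 1→0 ⇒ 25;  out=∅∪out(25)=∅
  fail(19) 'ceb': from fail(18)=1 chase 'b': 1→0 ⇒ 4;  out=∅∪out(4)=∅
  fail(27) 'dbd': from fail(26)=4 chase 'd': 4→0 ⇒ 25;  out={7}∪out(25)={7}
  fail(7) 'badb': from fail(6)=24 chase 'b': 24→25 ⇒ 26;  out=∅∪out(26)=∅
  fail(14) 'beda': from fail(13)=25 chase 'a': 25→0 ⇒ 9;  out=∅∪out(9)=∅
  fail(20) 'cebb': from fail(19)=4 chase 'b': 4→0 ⇒ 4;  out=∅∪out(4)=∅
  fail(8) 'badbd': from fail(7)=26 chase 'd': 26 ⇒ 27;  out={1}∪out(27)={1,7}
  fail(15) 'bedad': from fail(14)=9 chase 'd': 9 ⇒ 24;  out=∅∪out(24)={6}
  fail(21) 'cebbc': from fail(20)=4 chase 'c': 4→0 ⇒ 17;  out=∅∪out(17)=∅
  fail(16) 'bedada': from fail(15)=24 chase 'a': 24→25→0 ⇒ 9;  out={3}∪out(9)={3}
  fail(22) 'cebbcd': from fail(21)=17 chase 'd': 17→0 ⇒ 25;  out={4}∪out(25)={4}

Scan:
pos 0 'a': at 9
pos 1 'd': at 24  ** P6@[0:1]
pos 2 'c': at 17 (fail-walked)
pos 3 'c': at 17 (fail-walked)
pos 4 'b': at 4 (fail-walked)
pos 5 'e': at 12
pos 6 'c': at 2 (fail-walked)
pos 7 'e': at 18 (fail-walked)
pos 8 'b': at 19
pos 9 'b': at 20
pos 10 'c': at 21
pos 11 'd': at 22  ** P4@[6:11]
pos 12 'a': at 9 (fail-walked)
pos 13 'a': at 10
pos 14 'c': at 11  ** P2@[12:14]
pos 15 'e': at 18 (fail-walked)
pos 16 'e': at 1 (fail-walked)
pos 17 'c': at 2
pos 18 'e': at 18 (fail-walked)
pos 19 'b': at 19
pos 20 'b': at 20
pos 21 'c': at 21
pos 22 'd': at 22  ** P4@[17:22]
pos 23 'e': at 1 (fail-walked)
pos 24 'c': at 2
pos 25 'e': at 18 (fail-walked)
pos 26 'b': at 19
pos 27 'b': at 20
pos 28 'c': at 21
pos 29 'd': at 22  ** P4@[24:29]
pos 30 'c': at 17 (fail-walked)
pos 31 'e': at 18
pos 32 'b': at 19
pos 33 'b': at 20
pos 34 'c': at 21
pos 35 'd': at 22  ** P4@[30:35]
pos 36 'c': at 17 (fail-walked)
pos 37 'e': at 18
pos 38 'e': at 1 (fail-walked)
pos 39 'c': at 2
pos 40 'c': at 3  ** P0@[38:40]
pos 41 'c': at 17 (fail-walked)
pos 42 'e': at 18
pos 43 'c': at 2 (fail-walked)
pos 44 'c': at 3  ** P0@[42:44]
pos 45 'c': at 17 (fail-walked)
pos 46 'b': at 4 (fail-walked)
pos 47 'e': at 12
pos 48 'd': at 13
pos 49 'a': at 14
pos 50 'd': at 15  ** P6@[49:50]

Result: [[1,6],[11,4],[14,2],[22,4],[29,4],[35,4],[40,0],[44,0],[50,6]]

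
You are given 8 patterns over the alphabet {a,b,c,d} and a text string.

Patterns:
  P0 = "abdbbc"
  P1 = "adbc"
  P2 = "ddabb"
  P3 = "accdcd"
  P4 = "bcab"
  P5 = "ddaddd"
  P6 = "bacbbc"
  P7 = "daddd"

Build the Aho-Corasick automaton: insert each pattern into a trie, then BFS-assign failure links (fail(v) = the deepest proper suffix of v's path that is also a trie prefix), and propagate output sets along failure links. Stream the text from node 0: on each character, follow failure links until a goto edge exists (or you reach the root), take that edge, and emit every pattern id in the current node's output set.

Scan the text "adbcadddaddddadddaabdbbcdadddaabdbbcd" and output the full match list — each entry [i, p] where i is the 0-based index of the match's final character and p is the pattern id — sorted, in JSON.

Build:
Trie (insert patterns):
  n0 'ε': a→1 b→20 d→10
  n1 'a': b→2 c→15 d→7
  n2 'ab': d→3
  n3 'abd': b→4
  n4 'abdb': b→5
  n5 'abdbb': c→6
  n6 'abdbbc': ·  [P0 ends]
  n7 'ad': b→8
  n8 'adb': c→9
  n9 'adbc': ·  [P1 ends]
  n10 'd': a→32 d→11
  n11 'dd': a→12
  n12 'dda': b→13 d→24
  n13 'ddab': b→14
  n14 'ddabb': ·  [P2 ends]
  n15 'ac': c→16
  n16 'acc': d→17
  n17 'accd': c→18
  n18 'accdc': d→19
  n19 'accdcd': ·  [P3 ends]
  n20 'b': a→27 c→21
  n21 'bc': a→22
  n22 'bca': b→23
  n23 'bcab': ·  [P4 ends]
  n24 'ddad': d→25
  n25 'ddadd': d→26
  n26 'ddaddd': ·  [P5 ends]
  n27 'ba': c→28
  n28 'bac': b→29
  n29 'bacb': b→30
  n30 'bacbb': c→31
  n31 'bacbbc': ·  [P6 ends]
  n32 'da': d→33
  n33 'dad': d→34
  n34 'dadd': d→35
  n35 'daddd': ·  [P7 ends]

BFS fail/out derivation:
  n1('a'): parent n0 fail=0; on 'a' 0 → fail=0;  out ∅∪∅=∅
  n10('d'): parent n0 fail=0; on 'd' 0 → fail=0;  out ∅∪∅=∅
  n20('b'): parent n0 fail=0; on 'b' 0 → fail=0;  out ∅∪∅=∅
  n2('ab'): parent n1 fail=0; on 'b' 0 → fail=20;  out ∅∪∅=∅
  n7('ad'): parent n1 fail=0; on 'd' 0 → fail=10;  out ∅∪∅=∅
  n11('dd'): parent n10 fail=0; on 'd' 0 → fail=10;  out ∅∪∅=∅
  n15('ac'): parent n1 fail=0; on 'c' 0 → fail=0;  out ∅∪∅=∅
  n21('bc'): parent n20 fail=0; on 'c' 0 → fail=0;  out ∅∪∅=∅
  n27('ba'): parent n20 fail=0; on 'a' 0 → fail=1;  out ∅∪∅=∅
  n32('da'): parent n10 fail=0; on 'a' 0 → fail=1;  out ∅∪∅=∅
  n3('abd'): parent n2 fail=20; on 'd' 20→0 → fail=10;  out ∅∪∅=∅
  n8('adb'): parent n7 fail=10; on 'b' 10→0 → fail=20;  out ∅∪∅=∅
  n12('dda'): parent n11 fail=10; on 'a' 10 → fail=32;  out ∅∪∅=∅
  n16('acc'): parent n15 fail=0; on 'c' 0 → fail=0;  out ∅∪∅=∅
  n22('bca'): parent n21 fail=0; on 'a' 0 → fail=1;  out ∅∪∅=∅
  n28('bac'): parent n27 fail=1; on 'c' 1 → fail=15;  out ∅∪∅=∅
  n33('dad'): parent n32 fail=1; on 'd' 1 → fail=7;  out ∅∪∅=∅
  n4('abdb'): parent n3 fail=10; on 'b' 10→0 → fail=20;  out ∅∪∅=∅
  n9('adbc'): parent n8 fail=20; on 'c' 20 → fail=21;  out {1}∪∅={1}
  n13('ddab'): parent n12 fail=32; on 'b' 32→1 → fail=2;  out ∅∪∅=∅
  n17('accd'): parent n16 fail=0; on 'd' 0 → fail=10;  out ∅∪∅=∅
  n23('bcab'): parent n22 fail=1; on 'b' 1 → fail=2;  out {4}∪∅={4}
  n24('ddad'): parent n12 fail=32; on 'd' 32 → fail=33;  out ∅∪∅=∅
  n29('bacb'): parent n28 fail=15; on 'b' 15→0 → fail=20;  out ∅∪∅=∅
  n34('dadd'): parent n33 fail=7; on 'd' 7→10 → fail=11;  out ∅∪∅=∅
  n5('abdbb'): parent n4 fail=20; on 'b' 20→0 → fail=20;  out ∅∪∅=∅
  n14('ddabb'): parent n13 fail=2; on 'b' 2→20→0 → fail=20;  out {2}∪∅={2}
  n18('accdc'): parent n17 fail=10; on 'c' 10→0 → fail=0;  out ∅∪∅=∅
  n25('ddadd'): parent n24 fail=33; on 'd' 33 → fail=34;  out ∅∪∅=∅
  n30('bacbb'): parent n29 fail=20; on 'b' 20→0 → fail=20;  out ∅∪∅=∅
  n35('daddd'): parent n34 fail=11; on 'd' 11→10 → fail=11;  out {7}∪∅={7}
  n6('abdbbc'): parent n5 fail=20; on 'c' 20 → fail=21;  out {0}∪∅={0}
  n19('accdcd'): parent n18 fail=0; on 'd' 0 → fail=10;  out {3}∪∅={3}
  n26('ddaddd'): parent n25 fail=34; on 'd' 34 → fail=35;  out {5}∪{7}={5,7}
  n31('bacbbc'): parent n30 fail=20; on 'c' 20 → fail=21;  out {6}∪∅={6}

Run:
i=0 'a': node 0→1
i=1 'd': node 1→7
i=2 'b': node 7→8
i=3 'c': node 8→9  emit P1@[0:3]
i=4 'a': node 9→22 (via fail)
i=5 'd': node 22→7 (via fail)
i=6 'd': node 7→11 (via fail)
i=7 'd': node 11→11 (via fail)
i=8 'a': node 11→12
i=9 'd': node 12→24
i=10 'd': node 24→25
i=11 'd': node 25→26  emit P5@[6:11],P7@[7:11]
i=12 'd': node 26→11 (via fail)
i=13 'a': node 11→12
i=14 'd': node 12→24
i=15 'd': node 24→25
i=16 'd': node 25→26  emit P5@[11:16],P7@[12:16]
i=17 'a': node 26→12 (via fail)
i=18 'a': node 12→1 (via fail)
i=19 'b': node 1→2
i=20 'd': node 2→3
i=21 'b': node 3→4
i=22 'b': node 4→5
i=23 'c': node 5→6  emit P0@[18:23]
i=24 'd': node 6→10 (via fail)
i=25 'a': node 10→32
i=26 'd': node 32→33
i=27 'd': node 33→34
i=28 'd': node 34→35  emit P7@[24:28]
i=29 'a': node 35→12 (via fail)
i=30 'a': node 12→1 (via fail)
i=31 'b': node 1→2
i=32 'd': node 2→3
i=33 'b': node 3→4
i=34 'b': node 4→5
i=35 'c': node 5→6  emit P0@[30:35]
i=36 'd': node 6→10 (via fail)

Result: [[3,1],[11,5],[11,7],[16,5],[16,7],[23,0],[28,7],[35,0]]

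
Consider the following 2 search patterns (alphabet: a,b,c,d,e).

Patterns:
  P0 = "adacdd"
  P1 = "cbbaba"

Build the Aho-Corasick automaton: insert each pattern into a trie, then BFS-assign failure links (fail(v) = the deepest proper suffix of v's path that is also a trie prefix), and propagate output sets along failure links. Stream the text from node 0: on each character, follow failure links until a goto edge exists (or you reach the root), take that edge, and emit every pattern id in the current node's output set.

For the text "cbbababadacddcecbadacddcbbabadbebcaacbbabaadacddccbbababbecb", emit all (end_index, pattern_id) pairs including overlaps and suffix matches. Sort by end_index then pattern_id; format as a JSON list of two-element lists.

Construct AC machine:
Trie (insert patterns):
  n0 'ε': a→1 c→7
  n1 'a': d→2
  n2 'ad': a→3
  n3 'ada': c→4
  n4 'adac': d→5
  n5 'adacd': d→6
  n6 'adacdd': ·  [P0 ends]
  n7 'c': b→8
  n8 'cb': b→9
  n9 'cbb': a→10
  n10 'cbba': b→11
  n11 'cbbab': a→12
  n12 'cbbaba': ·  [P1 ends]

BFS fail/out derivation:
  n1('a'): parent n0 fail=0; on 'a' 0 → fail=0;  out ∅∪∅=∅
  n7('c'): parent n0 fail=0; on 'c' 0 → fail=0;  out ∅∪∅=∅
  n2('ad'): parent n1 fail=0; on 'd' 0 → fail=0;  out ∅∪∅=∅
  n8('cb'): parent n7 fail=0; on 'b' 0 → fail=0;  out ∅∪∅=∅
  n3('ada'): parent n2 fail=0; on 'a' 0 → fail=1;  out ∅∪∅=∅
  n9('cbb'): parent n8 fail=0; on 'b' 0 → fail=0;  out ∅∪∅=∅
  n4('adac'): parent n3 fail=1; on 'c' 1→0 → fail=7;  out ∅∪∅=∅
  n10('cbba'): parent n9 fail=0; on 'a' 0 → fail=1;  out ∅∪∅=∅
  n5('adacd'): parent n4 fail=7; on 'd' 7→0 → fail=0;  out ∅∪∅=∅
  n11('cbbab'): parent n10 fail=1; on 'b' 1→0 → fail=0;  out ∅∪∅=∅
  n6('adacdd'): parent n5 fail=0; on 'd' 0 → fail=0;  out {0}∪∅={0}
  n12('cbbaba'): parent n11 fail=0; on 'a' 0 → fail=1;  out {1}∪∅={1}

Text stream:
i=0 'c': node 0→7
i=1 'b': node 7→8
i=2 'b': node 8→9
i=3 'a': node 9→10
i=4 'b': node 10→11
i=5 'a': node 11→12  ** P1@[0:5]
i=6 'b': node 12→0 (via fail)
i=7 'a': node 0→1
i=8 'd': node 1→2
i=9 'a': node 2→3
i=10 'c': node 3→4
i=11 'd': node 4→5
i=12 'd': node 5→6  ** P0@[7:12]
i=13 'c': node 6→7 (via fail)
i=14 'e': node 7→0 (via fail)
i=15 'c': node 0→7
i=16 'b': node 7→8
i=17 'a': node 8→1 (via fail)
i=18 'd': node 1→2
i=19 'a': node 2→3
i=20 'c': node 3→4
i=21 'd': node 4→5
i=22 'd': node 5→6  ** P0@[17:22]
i=23 'c': node 6→7 (via fail)
i=24 'b': node 7→8
i=25 'b': node 8→9
i=26 'a': node 9→10
i=27 'b': node 10→11
i=28 'a': node 11→12  ** P1@[23:28]
i=29 'd': node 12→2 (via fail)
i=30 'b': node 2→0 (via fail)
i=31 'e': node 0→0
i=32 'b': node 0→0
i=33 'c': node 0→7
i=34 'a': node 7→1 (via fail)
i=35 'a': node 1→1 (via fail)
i=36 'c': node 1→7 (via fail)
i=37 'b': node 7→8
i=38 'b': node 8→9
i=39 'a': node 9→10
i=40 'b': node 10→11
i=41 'a': node 11→12  ** P1@[36:41]
i=42 'a': node 12→1 (via fail)
i=43 'd': node 1→2
i=44 'a': node 2→3
i=45 'c': node 3→4
i=46 'd': node 4→5
i=47 'd': node 5→6  ** P0@[42:47]
i=48 'c': node 6→7 (via fail)
i=49 'c': node 7→7 (via fail)
i=50 'b': node 7→8
i=51 'b': node 8→9
i=52 'a': node 9→10
i=53 'b': node 10→11
i=54 'a': node 11→12  ** P1@[49:54]
i=55 'b': node 12→0 (via fail)
i=56 'b': node 0→0
i=57 'e': node 0→0
i=58 'c': node 0→7
i=59 'b': node 7→8

Matches: [[5,1],[12,0],[22,0],[28,1],[41,1],[47,0],[54,1]]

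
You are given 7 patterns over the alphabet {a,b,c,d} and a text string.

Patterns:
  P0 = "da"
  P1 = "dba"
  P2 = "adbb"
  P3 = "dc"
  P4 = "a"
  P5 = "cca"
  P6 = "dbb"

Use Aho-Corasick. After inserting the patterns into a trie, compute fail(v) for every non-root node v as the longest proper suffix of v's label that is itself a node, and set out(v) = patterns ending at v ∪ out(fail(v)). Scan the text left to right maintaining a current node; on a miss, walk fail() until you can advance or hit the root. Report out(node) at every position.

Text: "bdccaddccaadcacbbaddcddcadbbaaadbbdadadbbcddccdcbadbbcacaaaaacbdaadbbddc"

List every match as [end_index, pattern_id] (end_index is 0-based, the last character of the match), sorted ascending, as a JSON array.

Build automaton:
Trie (insert patterns):
  0='ε' goto a→5 c→10 d→1
  1='d' goto a→2 b→3 c→9
  2='da' goto ·  ←P0
  3='db' goto a→4 b→13
  4='dba' goto ·  ←P1
  5='a' goto d→6  ←P4
  6='ad' goto b→7
  7='adb' goto b→8
  8='adbb' goto ·  ←P2
  9='dc' goto ·  ←P3
  10='c' goto c→11
  11='cc' goto a→12
  12='cca' goto ·  ←P5
  13='dbb' goto ·  ←P6

BFS fail/out derivation:
  fail(1) 'd': from fail(0)=0 chase 'd': 0 ⇒ 0;  out=∅∪out(0)=∅
  fail(5) 'a': from fail(0)=0 chase 'a': 0 ⇒ 0;  out={4}∪out(0)={4}
  fail(10) 'c': from fail(0)=0 chase 'c': 0 ⇒ 0;  out=∅∪out(0)=∅
  fail(2) 'da': from fail(1)=0 chase 'a': 0 ⇒ 5;  out={0}∪out(5)={0,4}
  fail(3) 'db': from fail(1)=0 chase 'b': 0 ⇒ 0;  out=∅∪out(0)=∅
  fail(6) 'ad': from fail(5)=0 chase 'd': 0 ⇒ 1;  out=∅∪out(1)=∅
  fail(9) 'dc': from fail(1)=0 chase 'c': 0 ⇒ 10;  out={3}∪out(10)={3}
  fail(11) 'cc': from fail(10)=0 chase 'c': 0 ⇒ 10;  out=∅∪out(10)=∅
  fail(4) 'dba': from fail(3)=0 chase 'a': 0 ⇒ 5;  out={1}∪out(5)={1,4}
  fail(7) 'adb': from fail(6)=1 chase 'b': 1 ⇒ 3;  out=∅∪out(3)=∅
  fail(12) 'cca': from fail(11)=10 chase 'a': 10→0 ⇒ 5;  out={5}∪out(5)={4,5}
  fail(13) 'dbb': from fail(3)=0 chase 'b': 0 ⇒ 0;  out={6}∪out(0)={6}
  fail(8) 'adbb': from fail(7)=3 chase 'b': 3 ⇒ 13;  out={2}∪out(13)={2,6}

Run:
pos 0 'b': at 0
pos 1 'd': at 1
pos 2 'c': at 9  emit P3@[1:2]
pos 3 'c': at 11 ·f
pos 4 'a': at 12  emit P4@[4:4],P5@[2:4]
pos 5 'd': at 6 ·f
pos 6 'd': at 1 ·f
pos 7 'c': at 9  emit P3@[6:7]
pos 8 'c': at 11 ·f
pos 9 'a': at 12  emit P4@[9:9],P5@[7:9]
pos 10 'a': at 5 ·f  emit P4@[10:10]
pos 11 'd': at 6
pos 12 'c': at 9 ·f  emit P3@[11:12]
pos 13 'a': at 5 ·f  emit P4@[13:13]
pos 14 'c': at 10 ·f
pos 15 'b': at 0 ·f
pos 16 'b': at 0
pos 17 'a': at 5  emit P4@[17:17]
pos 18 'd': at 6
pos 19 'd': at 1 ·f
pos 20 'c': at 9  emit P3@[19:20]
pos 21 'd': at 1 ·f
pos 22 'd': at 1 ·f
pos 23 'c': at 9  emit P3@[22:23]
pos 24 'a': at 5 ·f  emit P4@[24:24]
pos 25 'd': at 6
pos 26 'b': at 7
pos 27 'b': at 8  emit P2@[24:27],P6@[25:27]
pos 28 'a': at 5 ·f  emit P4@[28:28]
pos 29 'a': at 5 ·f  emit P4@[29:29]
pos 30 'a': at 5 ·f  emit P4@[30:30]
pos 31 'd': at 6
pos 32 'b': at 7
pos 33 'b': at 8  emit P2@[30:33],P6@[31:33]
pos 34 'd': at 1 ·f
pos 35 'a': at 2  emit P0@[34:35],P4@[35:35]
pos 36 'd': at 6 ·f
pos 37 'a': at 2 ·f  emit P0@[36:37],P4@[37:37]
pos 38 'd': at 6 ·f
pos 39 'b': at 7
pos 40 'b': at 8  emit P2@[37:40],P6@[38:40]
pos 41 'c': at 10 ·f
pos 42 'd': at 1 ·f
pos 43 'd': at 1 ·f
pos 44 'c': at 9  emit P3@[43:44]
pos 45 'c': at 11 ·f
pos 46 'd': at 1 ·f
pos 47 'c': at 9  emit P3@[46:47]
pos 48 'b': at 0 ·f
pos 49 'a': at 5  emit P4@[49:49]
pos 50 'd': at 6
pos 51 'b': at 7
pos 52 'b': at 8  emit P2@[49:52],P6@[50:52]
pos 53 'c': at 10 ·f
pos 54 'a': at 5 ·f  emit P4@[54:54]
pos 55 'c': at 10 ·f
pos 56 'a': at 5 ·f  emit P4@[56:56]
pos 57 'a': at 5 ·f  emit P4@[57:57]
pos 58 'a': at 5 ·f  emit P4@[58:58]
pos 59 'a': at 5 ·f  emit P4@[59:59]
pos 60 'a': at 5 ·f  emit P4@[60:60]
pos 61 'c': at 10 ·f
pos 62 'b': at 0 ·f
pos 63 'd': at 1
pos 64 'a': at 2  emit P0@[63:64],P4@[64:64]
pos 65 'a': at 5 ·f  emit P4@[65:65]
pos 66 'd': at 6
pos 67 'b': at 7
pos 68 'b': at 8  emit P2@[65:68],P6@[66:68]
pos 69 'd': at 1 ·f
pos 70 'd': at 1 ·f
pos 71 'c': at 9  emit P3@[70:71]

Result: [[2,3],[4,4],[4,5],[7,3],[9,4],[9,5],[10,4],[12,3],[13,4],[17,4],[20,3],[23,3],[24,4],[27,2],[27,6],[28,4],[29,4],[30,4],[33,2],[33,6],[35,0],[35,4],[37,0],[37,4],[40,2],[40,6],[44,3],[47,3],[49,4],[52,2],[52,6],[54,4],[56,4],[57,4],[58,4],[59,4],[60,4],[64,0],[64,4],[65,4],[68,2],[68,6],[71,3]]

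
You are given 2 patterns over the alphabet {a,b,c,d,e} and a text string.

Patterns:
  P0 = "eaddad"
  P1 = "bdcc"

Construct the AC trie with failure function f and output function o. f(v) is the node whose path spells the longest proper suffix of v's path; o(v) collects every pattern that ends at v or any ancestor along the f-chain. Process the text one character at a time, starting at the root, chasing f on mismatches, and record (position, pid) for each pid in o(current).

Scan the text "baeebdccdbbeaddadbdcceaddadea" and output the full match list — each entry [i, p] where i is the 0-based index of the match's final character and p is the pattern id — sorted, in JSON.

Build automaton:
Trie (insert patterns):
  0='ε' goto b→7 e→1
  1='e' goto a→2
  2='ea' goto d→3
  3='ead' goto d→4
  4='eadd' goto a→5
  5='eadda' goto d→6
  6='eaddad' goto ·  [P0 ends]
  7='b' goto d→8
  8='bd' goto c→9
  9='bdc' goto c→10
  10='bdcc' goto ·  [P1 ends]

BFS fail/out derivation:
  n1('e'): parent n0 fail=0; on 'e' 0 → fail=0;  out ∅∪∅=∅
  n7('b'): parent n0 fail=0; on 'b' 0 → fail=0;  out ∅∪∅=∅
  n2('ea'): parent n1 fail=0; on 'a' 0 → fail=0;  out ∅∪∅=∅
  n8('bd'): parent n7 fail=0; on 'd' 0 → fail=0;  out ∅∪∅=∅
  n3('ead'): parent n2 fail=0; on 'd' 0 → fail=0;  out ∅∪∅=∅
  n9('bdc'): parent n8 fail=0; on 'c' 0 → fail=0;  out ∅∪∅=∅
  n4('eadd'): parent n3 fail=0; on 'd' 0 → fail=0;  out ∅∪∅=∅
  n10('bdcc'): parent n9 fail=0; on 'c' 0 → fail=0;  out {1}∪∅={1}
  n5('eadda'): parent n4 fail=0; on 'a' 0 → fail=0;  out ∅∪∅=∅
  n6('eaddad'): parent n5 fail=0; on 'd' 0 → fail=0;  out {0}∪∅={0}

Text stream:
[0] read 'b'  n0⇒n7
[1] read 'a'  n7⇒n0 (fail-walked)
[2] read 'e'  n0⇒n1
[3] read 'e'  n1⇒n1 (fail-walked)
[4] read 'b'  n1⇒n7 (fail-walked)
[5] read 'd'  n7⇒n8
[6] read 'c'  n8⇒n9
[7] read 'c'  n9⇒n10  → match P1@[4:7]
[8] read 'd'  n10⇒n0 (fail-walked)
[9] read 'b'  n0⇒n7
[10] read 'b'  n7⇒n7 (fail-walked)
[11] read 'e'  n7⇒n1 (fail-walked)
[12] read 'a'  n1⇒n2
[13] read 'd'  n2⇒n3
[14] read 'd'  n3⇒n4
[15] read 'a'  n4⇒n5
[16] read 'd'  n5⇒n6  → match P0@[11:16]
[17] read 'b'  n6⇒n7 (fail-walked)
[18] read 'd'  n7⇒n8
[19] read 'c'  n8⇒n9
[20] read 'c'  n9⇒n10  → match P1@[17:20]
[21] read 'e'  n10⇒n1 (fail-walked)
[22] read 'a'  n1⇒n2
[23] read 'd'  n2⇒n3
[24] read 'd'  n3⇒n4
[25] read 'a'  n4⇒n5
[26] read 'd'  n5⇒n6  → match P0@[21:26]
[27] read 'e'  n6⇒n1 (fail-walked)
[28] read 'a'  n1⇒n2

Result: [[7,1],[16,0],[20,1],[26,0]]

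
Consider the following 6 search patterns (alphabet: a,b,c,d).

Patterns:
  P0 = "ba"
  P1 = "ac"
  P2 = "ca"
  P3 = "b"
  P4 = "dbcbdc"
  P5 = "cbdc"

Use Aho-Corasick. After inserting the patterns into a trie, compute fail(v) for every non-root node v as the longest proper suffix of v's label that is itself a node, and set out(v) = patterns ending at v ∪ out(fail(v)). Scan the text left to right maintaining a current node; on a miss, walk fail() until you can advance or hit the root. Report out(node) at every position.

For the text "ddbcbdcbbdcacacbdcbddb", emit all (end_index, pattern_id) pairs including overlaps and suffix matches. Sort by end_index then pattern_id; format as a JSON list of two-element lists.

Build:
Trie nodes:
  n0 'ε': a→3 b→1 c→5 d→7
  n1 'b': a→2  ←P3
  n2 'ba': ·  ←P0
  n3 'a': c→4
  n4 'ac': ·  ←P1
  n5 'c': a→6 b→13
  n6 'ca': ·  ←P2
  n7 'd': b→8
  n8 'db': c→9
  n9 'dbc': b→10
  n10 'dbcb': d→11
  n11 'dbcbd': c→12
  n12 'dbcbdc': ·  ←P4
  n13 'cb': d→14
  n14 'cbd': c→15
  n15 'cbdc': ·  ←P5

BFS fail/out derivation:
  fail(1) 'b': from fail(0)=0 chase 'b': 0 ⇒ 0;  out={3}∪out(0)={3}
  fail(3) 'a': from fail(0)=0 chase 'a': 0 ⇒ 0;  out=∅∪out(0)=∅
  fail(5) 'c': from fail(0)=0 chase 'c': 0 ⇒ 0;  out=∅∪out(0)=∅
  fail(7) 'd': from fail(0)=0 chase 'd': 0 ⇒ 0;  out=∅∪out(0)=∅
  fail(2) 'ba': from fail(1)=0 chase 'a': 0 ⇒ 3;  out={0}∪out(3)={0}
  fail(4) 'ac': from fail(3)=0 chase 'c': 0 ⇒ 5;  out={1}∪out(5)={1}
  fail(6) 'ca': from fail(5)=0 chase 'a': 0 ⇒ 3;  out={2}∪out(3)={2}
  fail(8) 'db': from fail(7)=0 chase 'b': 0 ⇒ 1;  out=∅∪out(1)={3}
  fail(13) 'cb': from fail(5)=0 chase 'b': 0 ⇒ 1;  out=∅∪out(1)={3}
  fail(9) 'dbc': from fail(8)=1 chase 'c': 1→0 ⇒ 5;  out=∅∪out(5)=∅
  fail(14) 'cbd': from fail(13)=1 chase 'd': 1→0 ⇒ 7;  out=∅∪out(7)=∅
  fail(10) 'dbcb': from fail(9)=5 chase 'b': 5 ⇒ 13;  out=∅∪out(13)={3}
  fail(15) 'cbdc': from fail(14)=7 chase 'c': 7→0 ⇒ 5;  out={5}∪out(5)={5}
  fail(11) 'dbcbd': from fail(10)=13 chase 'd': 13 ⇒ 14;  out=∅∪out(14)=∅
  fail(12) 'dbcbdc': from fail(11)=14 chase 'c': 14 ⇒ 15;  out={4}∪out(15)={4,5}

Text stream:
i=0 'd': node 0→7
i=1 'd': node 7→7 (via fail)
i=2 'b': node 7→8  → match P3@[2:2]
i=3 'c': node 8→9
i=4 'b': node 9→10  → match P3@[4:4]
i=5 'd': node 10→11
i=6 'c': node 11→12  → match P4@[1:6],P5@[3:6]
i=7 'b': node 12→13 (via fail)  → match P3@[7:7]
i=8 'b': node 13→1 (via fail)  → match P3@[8:8]
i=9 'd': node 1→7 (via fail)
i=10 'c': node 7→5 (via fail)
i=11 'a': node 5→6  → match P2@[10:11]
i=12 'c': node 6→4 (via fail)  → match P1@[11:12]
i=13 'a': node 4→6 (via fail)  → match P2@[12:13]
i=14 'c': node 6→4 (via fail)  → match P1@[13:14]
i=15 'b': node 4→13 (via fail)  → match P3@[15:15]
i=16 'd': node 13→14
i=17 'c': node 14→15  → match P5@[14:17]
i=18 'b': node 15→13 (via fail)  → match P3@[18:18]
i=19 'd': node 13→14
i=20 'd': node 14→7 (via fail)
i=21 'b': node 7→8  → match P3@[21:21]

All matches (sorted): [[2,3],[4,3],[6,4],[6,5],[7,3],[8,3],[11,2],[12,1],[13,2],[14,1],[15,3],[17,5],[18,3],[21,3]]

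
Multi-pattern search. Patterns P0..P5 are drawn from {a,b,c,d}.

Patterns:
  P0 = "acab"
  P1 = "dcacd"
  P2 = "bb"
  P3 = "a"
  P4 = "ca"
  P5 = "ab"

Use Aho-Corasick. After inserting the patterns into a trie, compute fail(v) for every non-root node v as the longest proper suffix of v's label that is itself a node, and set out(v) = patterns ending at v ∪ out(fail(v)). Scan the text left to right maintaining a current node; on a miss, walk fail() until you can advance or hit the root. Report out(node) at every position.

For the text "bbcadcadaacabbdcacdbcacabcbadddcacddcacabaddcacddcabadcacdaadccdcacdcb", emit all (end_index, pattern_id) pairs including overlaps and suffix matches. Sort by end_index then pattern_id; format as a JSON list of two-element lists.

Build automaton:
Trie nodes:
  n0 'ε': a→1 b→10 c→12 d→5
  n1 'a': b→14 c→2  ←P3
  n2 'ac': a→3
  n3 'aca': b→4
  n4 'acab': ·  ←P0
  n5 'd': c→6
  n6 'dc': a→7
  n7 'dca': c→8
  n8 'dcac': d→9
  n9 'dcacd': ·  ←P1
  n10 'b': b→11
  n11 'bb': ·  ←P2
  n12 'c': a→13
  n13 'ca': ·  ←P4
  n14 'ab': ·  ←P5

Failure links (BFS by depth):
  fail(1) 'a': from fail(0)=0 chase 'a': 0 ⇒ 0;  out={3}∪out(0)={3}
  fail(5) 'd': from fail(0)=0 chase 'd': 0 ⇒ 0;  out=∅∪out(0)=∅
  fail(10) 'b': from fail(0)=0 chase 'b': 0 ⇒ 0;  out=∅∪out(0)=∅
  fail(12) 'c': from fail(0)=0 chase 'c': 0 ⇒ 0;  out=∅∪out(0)=∅
  fail(2) 'ac': from fail(1)=0 chase 'c': 0 ⇒ 12;  out=∅∪out(12)=∅
  fail(6) 'dc': from fail(5)=0 chase 'c': 0 ⇒ 12;  out=∅∪out(12)=∅
  fail(11) 'bb': from fail(10)=0 chase 'b': 0 ⇒ 10;  out={2}∪out(10)={2}
  fail(13) 'ca': from fail(12)=0 chase 'a': 0 ⇒ 1;  out={4}∪out(1)={3,4}
  fail(14) 'ab': from fail(1)=0 chase 'b': 0 ⇒ 10;  out={5}∪out(10)={5}
  fail(3) 'aca': from fail(2)=12 chase 'a': 12 ⇒ 13;  out=∅∪out(13)={3,4}
  fail(7) 'dca': from fail(6)=12 chase 'a': 12 ⇒ 13;  out=∅∪out(13)={3,4}
  fail(4) 'acab': from fail(3)=13 chase 'b': 13→1 ⇒ 14;  out={0}∪out(14)={0,5}
  fail(8) 'dcac': from fail(7)=13 chase 'c': 13→1 ⇒ 2;  out=∅∪out(2)=∅
  fail(9) 'dcacd': from fail(8)=2 chase 'd': 2→12→0 ⇒ 5;  out={1}∪out(5)={1}

Run:
pos 0 'b': at 10
pos 1 'b': at 11  emit P2@[0:1]
pos 2 'c': at 12 ·f
pos 3 'a': at 13  emit P3@[3:3],P4@[2:3]
pos 4 'd': at 5 ·f
pos 5 'c': at 6
pos 6 'a': at 7  emit P3@[6:6],P4@[5:6]
pos 7 'd': at 5 ·f
pos 8 'a': at 1 ·f  emit P3@[8:8]
pos 9 'a': at 1 ·f  emit P3@[9:9]
pos 10 'c': at 2
pos 11 'a': at 3  emit P3@[11:11],P4@[10:11]
pos 12 'b': at 4  emit P0@[9:12],P5@[11:12]
pos 13 'b': at 11 ·f  emit P2@[12:13]
pos 14 'd': at 5 ·f
pos 15 'c': at 6
pos 16 'a': at 7  emit P3@[16:16],P4@[15:16]
pos 17 'c': at 8
pos 18 'd': at 9  emit P1@[14:18]
pos 19 'b': at 10 ·f
pos 20 'c': at 12 ·f
pos 21 'a': at 13  emit P3@[21:21],P4@[20:21]
pos 22 'c': at 2 ·f
pos 23 'a': at 3  emit P3@[23:23],P4@[22:23]
pos 24 'b': at 4  emit P0@[21:24],P5@[23:24]
pos 25 'c': at 12 ·f
pos 26 'b': at 10 ·f
pos 27 'a': at 1 ·f  emit P3@[27:27]
pos 28 'd': at 5 ·f
pos 29 'd': at 5 ·f
pos 30 'd': at 5 ·f
pos 31 'c': at 6
pos 32 'a': at 7  emit P3@[32:32],P4@[31:32]
pos 33 'c': at 8
pos 34 'd': at 9  emit P1@[30:34]
pos 35 'd': at 5 ·f
pos 36 'c': at 6
pos 37 'a': at 7  emit P3@[37:37],P4@[36:37]
pos 38 'c': at 8
pos 39 'a': at 3 ·f  emit P3@[39:39],P4@[38:39]
pos 40 'b': at 4  emit P0@[37:40],P5@[39:40]
pos 41 'a': at 1 ·f  emit P3@[41:41]
pos 42 'd': at 5 ·f
pos 43 'd': at 5 ·f
pos 44 'c': at 6
pos 45 'a': at 7  emit P3@[45:45],P4@[44:45]
pos 46 'c': at 8
pos 47 'd': at 9  emit P1@[43:47]
pos 48 'd': at 5 ·f
pos 49 'c': at 6
pos 50 'a': at 7  emit P3@[50:50],P4@[49:50]
pos 51 'b': at 14 ·f  emit P5@[50:51]
pos 52 'a': at 1 ·f  emit P3@[52:52]
pos 53 'd': at 5 ·f
pos 54 'c': at 6
pos 55 'a': at 7  emit P3@[55:55],P4@[54:55]
pos 56 'c': at 8
pos 57 'd': at 9  emit P1@[53:57]
pos 58 'a': at 1 ·f  emit P3@[58:58]
pos 59 'a': at 1 ·f  emit P3@[59:59]
pos 60 'd': at 5 ·f
pos 61 'c': at 6
pos 62 'c': at 12 ·f
pos 63 'd': at 5 ·f
pos 64 'c': at 6
pos 65 'a': at 7  emit P3@[65:65],P4@[64:65]
pos 66 'c': at 8
pos 67 'd': at 9  emit P1@[63:67]
pos 68 'c': at 6 ·f
pos 69 'b': at 10 ·f

All matches (sorted): [[1,2],[3,3],[3,4],[6,3],[6,4],[8,3],[9,3],[11,3],[11,4],[12,0],[12,5],[13,2],[16,3],[16,4],[18,1],[21,3],[21,4],[23,3],[23,4],[24,0],[24,5],[27,3],[32,3],[32,4],[34,1],[37,3],[37,4],[39,3],[39,4],[40,0],[40,5],[41,3],[45,3],[45,4],[47,1],[50,3],[50,4],[51,5],[52,3],[55,3],[55,4],[57,1],[58,3],[59,3],[65,3],[65,4],[67,1]]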